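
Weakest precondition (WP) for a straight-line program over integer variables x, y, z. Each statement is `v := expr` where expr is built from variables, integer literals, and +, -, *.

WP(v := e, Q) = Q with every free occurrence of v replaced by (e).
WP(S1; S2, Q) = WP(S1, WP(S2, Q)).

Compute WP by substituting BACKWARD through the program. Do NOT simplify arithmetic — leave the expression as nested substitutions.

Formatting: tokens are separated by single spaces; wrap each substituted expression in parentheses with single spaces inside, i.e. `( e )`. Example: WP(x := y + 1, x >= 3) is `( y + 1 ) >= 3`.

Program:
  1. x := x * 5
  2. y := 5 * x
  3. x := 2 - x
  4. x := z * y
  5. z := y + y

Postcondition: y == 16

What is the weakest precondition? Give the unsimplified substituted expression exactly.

post: y == 16
stmt 5: z := y + y  -- replace 0 occurrence(s) of z with (y + y)
  => y == 16
stmt 4: x := z * y  -- replace 0 occurrence(s) of x with (z * y)
  => y == 16
stmt 3: x := 2 - x  -- replace 0 occurrence(s) of x with (2 - x)
  => y == 16
stmt 2: y := 5 * x  -- replace 1 occurrence(s) of y with (5 * x)
  => ( 5 * x ) == 16
stmt 1: x := x * 5  -- replace 1 occurrence(s) of x with (x * 5)
  => ( 5 * ( x * 5 ) ) == 16

Answer: ( 5 * ( x * 5 ) ) == 16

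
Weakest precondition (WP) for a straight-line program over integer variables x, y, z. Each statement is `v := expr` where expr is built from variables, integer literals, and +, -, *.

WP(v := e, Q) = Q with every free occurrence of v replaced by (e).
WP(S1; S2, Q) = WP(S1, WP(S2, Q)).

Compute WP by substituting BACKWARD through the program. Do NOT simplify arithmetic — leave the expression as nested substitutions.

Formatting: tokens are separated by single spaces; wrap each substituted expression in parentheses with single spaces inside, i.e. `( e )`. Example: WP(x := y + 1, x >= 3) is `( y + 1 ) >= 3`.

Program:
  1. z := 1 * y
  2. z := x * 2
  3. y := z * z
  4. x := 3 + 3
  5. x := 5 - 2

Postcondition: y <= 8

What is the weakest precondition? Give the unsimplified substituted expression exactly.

post: y <= 8
stmt 5: x := 5 - 2  -- replace 0 occurrence(s) of x with (5 - 2)
  => y <= 8
stmt 4: x := 3 + 3  -- replace 0 occurrence(s) of x with (3 + 3)
  => y <= 8
stmt 3: y := z * z  -- replace 1 occurrence(s) of y with (z * z)
  => ( z * z ) <= 8
stmt 2: z := x * 2  -- replace 2 occurrence(s) of z with (x * 2)
  => ( ( x * 2 ) * ( x * 2 ) ) <= 8
stmt 1: z := 1 * y  -- replace 0 occurrence(s) of z with (1 * y)
  => ( ( x * 2 ) * ( x * 2 ) ) <= 8

Answer: ( ( x * 2 ) * ( x * 2 ) ) <= 8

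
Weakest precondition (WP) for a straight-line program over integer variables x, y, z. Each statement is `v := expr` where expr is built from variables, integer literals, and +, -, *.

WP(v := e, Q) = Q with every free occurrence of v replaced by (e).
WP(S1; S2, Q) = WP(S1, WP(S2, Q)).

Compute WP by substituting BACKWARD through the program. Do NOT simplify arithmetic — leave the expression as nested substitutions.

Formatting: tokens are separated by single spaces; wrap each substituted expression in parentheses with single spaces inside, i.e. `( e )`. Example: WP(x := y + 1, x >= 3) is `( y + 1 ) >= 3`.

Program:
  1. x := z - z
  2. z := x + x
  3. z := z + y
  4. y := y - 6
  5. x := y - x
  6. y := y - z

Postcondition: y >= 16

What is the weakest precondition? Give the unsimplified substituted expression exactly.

Answer: ( ( y - 6 ) - ( ( ( z - z ) + ( z - z ) ) + y ) ) >= 16

Derivation:
post: y >= 16
stmt 6: y := y - z  -- replace 1 occurrence(s) of y with (y - z)
  => ( y - z ) >= 16
stmt 5: x := y - x  -- replace 0 occurrence(s) of x with (y - x)
  => ( y - z ) >= 16
stmt 4: y := y - 6  -- replace 1 occurrence(s) of y with (y - 6)
  => ( ( y - 6 ) - z ) >= 16
stmt 3: z := z + y  -- replace 1 occurrence(s) of z with (z + y)
  => ( ( y - 6 ) - ( z + y ) ) >= 16
stmt 2: z := x + x  -- replace 1 occurrence(s) of z with (x + x)
  => ( ( y - 6 ) - ( ( x + x ) + y ) ) >= 16
stmt 1: x := z - z  -- replace 2 occurrence(s) of x with (z - z)
  => ( ( y - 6 ) - ( ( ( z - z ) + ( z - z ) ) + y ) ) >= 16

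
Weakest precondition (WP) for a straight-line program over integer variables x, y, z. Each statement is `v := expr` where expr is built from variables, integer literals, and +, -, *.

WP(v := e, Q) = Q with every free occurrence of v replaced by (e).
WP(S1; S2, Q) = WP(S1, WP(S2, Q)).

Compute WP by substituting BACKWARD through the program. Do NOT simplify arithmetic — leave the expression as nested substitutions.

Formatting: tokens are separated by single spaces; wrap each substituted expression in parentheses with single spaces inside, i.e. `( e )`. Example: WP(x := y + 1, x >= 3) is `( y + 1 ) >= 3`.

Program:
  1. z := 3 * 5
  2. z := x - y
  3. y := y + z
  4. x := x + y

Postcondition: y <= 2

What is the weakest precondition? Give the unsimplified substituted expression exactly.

Answer: ( y + ( x - y ) ) <= 2

Derivation:
post: y <= 2
stmt 4: x := x + y  -- replace 0 occurrence(s) of x with (x + y)
  => y <= 2
stmt 3: y := y + z  -- replace 1 occurrence(s) of y with (y + z)
  => ( y + z ) <= 2
stmt 2: z := x - y  -- replace 1 occurrence(s) of z with (x - y)
  => ( y + ( x - y ) ) <= 2
stmt 1: z := 3 * 5  -- replace 0 occurrence(s) of z with (3 * 5)
  => ( y + ( x - y ) ) <= 2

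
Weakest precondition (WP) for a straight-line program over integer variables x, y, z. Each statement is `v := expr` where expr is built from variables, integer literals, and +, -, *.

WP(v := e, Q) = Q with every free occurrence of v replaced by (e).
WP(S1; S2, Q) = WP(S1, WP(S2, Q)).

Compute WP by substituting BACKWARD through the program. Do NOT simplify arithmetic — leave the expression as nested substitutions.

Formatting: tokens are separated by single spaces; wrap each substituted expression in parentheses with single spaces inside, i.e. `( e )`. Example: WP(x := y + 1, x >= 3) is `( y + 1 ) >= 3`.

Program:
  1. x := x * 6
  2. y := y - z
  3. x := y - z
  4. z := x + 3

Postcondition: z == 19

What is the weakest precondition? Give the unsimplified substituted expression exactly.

Answer: ( ( ( y - z ) - z ) + 3 ) == 19

Derivation:
post: z == 19
stmt 4: z := x + 3  -- replace 1 occurrence(s) of z with (x + 3)
  => ( x + 3 ) == 19
stmt 3: x := y - z  -- replace 1 occurrence(s) of x with (y - z)
  => ( ( y - z ) + 3 ) == 19
stmt 2: y := y - z  -- replace 1 occurrence(s) of y with (y - z)
  => ( ( ( y - z ) - z ) + 3 ) == 19
stmt 1: x := x * 6  -- replace 0 occurrence(s) of x with (x * 6)
  => ( ( ( y - z ) - z ) + 3 ) == 19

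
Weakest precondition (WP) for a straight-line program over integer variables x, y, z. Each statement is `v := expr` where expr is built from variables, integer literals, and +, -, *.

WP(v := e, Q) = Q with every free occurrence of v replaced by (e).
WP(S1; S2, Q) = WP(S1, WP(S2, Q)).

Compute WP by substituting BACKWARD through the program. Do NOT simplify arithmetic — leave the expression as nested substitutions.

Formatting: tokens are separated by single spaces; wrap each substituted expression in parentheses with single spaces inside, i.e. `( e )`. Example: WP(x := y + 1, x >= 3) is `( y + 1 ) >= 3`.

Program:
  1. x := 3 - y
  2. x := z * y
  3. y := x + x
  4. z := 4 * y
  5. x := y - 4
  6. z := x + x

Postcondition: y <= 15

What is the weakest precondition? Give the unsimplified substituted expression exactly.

Answer: ( ( z * y ) + ( z * y ) ) <= 15

Derivation:
post: y <= 15
stmt 6: z := x + x  -- replace 0 occurrence(s) of z with (x + x)
  => y <= 15
stmt 5: x := y - 4  -- replace 0 occurrence(s) of x with (y - 4)
  => y <= 15
stmt 4: z := 4 * y  -- replace 0 occurrence(s) of z with (4 * y)
  => y <= 15
stmt 3: y := x + x  -- replace 1 occurrence(s) of y with (x + x)
  => ( x + x ) <= 15
stmt 2: x := z * y  -- replace 2 occurrence(s) of x with (z * y)
  => ( ( z * y ) + ( z * y ) ) <= 15
stmt 1: x := 3 - y  -- replace 0 occurrence(s) of x with (3 - y)
  => ( ( z * y ) + ( z * y ) ) <= 15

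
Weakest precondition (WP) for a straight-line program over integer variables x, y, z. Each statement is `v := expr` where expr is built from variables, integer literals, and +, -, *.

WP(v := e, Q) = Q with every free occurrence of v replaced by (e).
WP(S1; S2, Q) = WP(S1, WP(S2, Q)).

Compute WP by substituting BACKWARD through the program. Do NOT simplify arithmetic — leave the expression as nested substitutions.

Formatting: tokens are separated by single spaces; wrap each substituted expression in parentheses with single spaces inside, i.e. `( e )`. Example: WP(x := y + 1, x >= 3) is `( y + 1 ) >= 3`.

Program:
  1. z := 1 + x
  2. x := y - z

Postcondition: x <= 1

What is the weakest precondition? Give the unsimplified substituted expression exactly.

Answer: ( y - ( 1 + x ) ) <= 1

Derivation:
post: x <= 1
stmt 2: x := y - z  -- replace 1 occurrence(s) of x with (y - z)
  => ( y - z ) <= 1
stmt 1: z := 1 + x  -- replace 1 occurrence(s) of z with (1 + x)
  => ( y - ( 1 + x ) ) <= 1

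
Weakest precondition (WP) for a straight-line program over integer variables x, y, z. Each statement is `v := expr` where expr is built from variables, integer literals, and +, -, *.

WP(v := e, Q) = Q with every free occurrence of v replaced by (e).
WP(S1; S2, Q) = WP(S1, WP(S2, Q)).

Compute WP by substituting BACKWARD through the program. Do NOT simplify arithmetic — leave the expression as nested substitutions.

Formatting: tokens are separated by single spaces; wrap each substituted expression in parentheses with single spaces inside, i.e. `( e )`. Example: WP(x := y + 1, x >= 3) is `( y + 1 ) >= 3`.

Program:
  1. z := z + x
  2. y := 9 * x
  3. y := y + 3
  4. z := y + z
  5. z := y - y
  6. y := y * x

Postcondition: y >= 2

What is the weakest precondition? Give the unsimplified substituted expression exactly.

post: y >= 2
stmt 6: y := y * x  -- replace 1 occurrence(s) of y with (y * x)
  => ( y * x ) >= 2
stmt 5: z := y - y  -- replace 0 occurrence(s) of z with (y - y)
  => ( y * x ) >= 2
stmt 4: z := y + z  -- replace 0 occurrence(s) of z with (y + z)
  => ( y * x ) >= 2
stmt 3: y := y + 3  -- replace 1 occurrence(s) of y with (y + 3)
  => ( ( y + 3 ) * x ) >= 2
stmt 2: y := 9 * x  -- replace 1 occurrence(s) of y with (9 * x)
  => ( ( ( 9 * x ) + 3 ) * x ) >= 2
stmt 1: z := z + x  -- replace 0 occurrence(s) of z with (z + x)
  => ( ( ( 9 * x ) + 3 ) * x ) >= 2

Answer: ( ( ( 9 * x ) + 3 ) * x ) >= 2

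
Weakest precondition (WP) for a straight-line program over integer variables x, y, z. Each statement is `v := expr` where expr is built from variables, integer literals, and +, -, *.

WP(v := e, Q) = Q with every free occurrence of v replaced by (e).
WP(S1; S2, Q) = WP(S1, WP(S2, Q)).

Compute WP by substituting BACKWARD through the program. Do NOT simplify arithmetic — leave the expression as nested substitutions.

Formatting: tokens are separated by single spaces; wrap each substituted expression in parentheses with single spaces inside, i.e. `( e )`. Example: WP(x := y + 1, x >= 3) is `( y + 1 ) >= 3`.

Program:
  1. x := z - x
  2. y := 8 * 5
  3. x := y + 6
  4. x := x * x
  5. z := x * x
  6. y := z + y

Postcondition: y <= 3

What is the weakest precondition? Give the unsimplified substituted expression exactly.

post: y <= 3
stmt 6: y := z + y  -- replace 1 occurrence(s) of y with (z + y)
  => ( z + y ) <= 3
stmt 5: z := x * x  -- replace 1 occurrence(s) of z with (x * x)
  => ( ( x * x ) + y ) <= 3
stmt 4: x := x * x  -- replace 2 occurrence(s) of x with (x * x)
  => ( ( ( x * x ) * ( x * x ) ) + y ) <= 3
stmt 3: x := y + 6  -- replace 4 occurrence(s) of x with (y + 6)
  => ( ( ( ( y + 6 ) * ( y + 6 ) ) * ( ( y + 6 ) * ( y + 6 ) ) ) + y ) <= 3
stmt 2: y := 8 * 5  -- replace 5 occurrence(s) of y with (8 * 5)
  => ( ( ( ( ( 8 * 5 ) + 6 ) * ( ( 8 * 5 ) + 6 ) ) * ( ( ( 8 * 5 ) + 6 ) * ( ( 8 * 5 ) + 6 ) ) ) + ( 8 * 5 ) ) <= 3
stmt 1: x := z - x  -- replace 0 occurrence(s) of x with (z - x)
  => ( ( ( ( ( 8 * 5 ) + 6 ) * ( ( 8 * 5 ) + 6 ) ) * ( ( ( 8 * 5 ) + 6 ) * ( ( 8 * 5 ) + 6 ) ) ) + ( 8 * 5 ) ) <= 3

Answer: ( ( ( ( ( 8 * 5 ) + 6 ) * ( ( 8 * 5 ) + 6 ) ) * ( ( ( 8 * 5 ) + 6 ) * ( ( 8 * 5 ) + 6 ) ) ) + ( 8 * 5 ) ) <= 3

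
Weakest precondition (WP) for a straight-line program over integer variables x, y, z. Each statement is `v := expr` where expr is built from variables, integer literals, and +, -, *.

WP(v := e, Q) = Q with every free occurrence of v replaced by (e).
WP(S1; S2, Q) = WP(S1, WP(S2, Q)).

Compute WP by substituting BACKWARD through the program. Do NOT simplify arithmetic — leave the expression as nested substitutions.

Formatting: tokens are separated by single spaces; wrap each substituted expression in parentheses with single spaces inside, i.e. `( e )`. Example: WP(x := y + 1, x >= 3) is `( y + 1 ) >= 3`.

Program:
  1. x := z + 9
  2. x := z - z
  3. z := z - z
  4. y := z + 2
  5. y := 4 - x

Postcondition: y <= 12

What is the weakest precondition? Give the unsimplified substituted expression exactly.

post: y <= 12
stmt 5: y := 4 - x  -- replace 1 occurrence(s) of y with (4 - x)
  => ( 4 - x ) <= 12
stmt 4: y := z + 2  -- replace 0 occurrence(s) of y with (z + 2)
  => ( 4 - x ) <= 12
stmt 3: z := z - z  -- replace 0 occurrence(s) of z with (z - z)
  => ( 4 - x ) <= 12
stmt 2: x := z - z  -- replace 1 occurrence(s) of x with (z - z)
  => ( 4 - ( z - z ) ) <= 12
stmt 1: x := z + 9  -- replace 0 occurrence(s) of x with (z + 9)
  => ( 4 - ( z - z ) ) <= 12

Answer: ( 4 - ( z - z ) ) <= 12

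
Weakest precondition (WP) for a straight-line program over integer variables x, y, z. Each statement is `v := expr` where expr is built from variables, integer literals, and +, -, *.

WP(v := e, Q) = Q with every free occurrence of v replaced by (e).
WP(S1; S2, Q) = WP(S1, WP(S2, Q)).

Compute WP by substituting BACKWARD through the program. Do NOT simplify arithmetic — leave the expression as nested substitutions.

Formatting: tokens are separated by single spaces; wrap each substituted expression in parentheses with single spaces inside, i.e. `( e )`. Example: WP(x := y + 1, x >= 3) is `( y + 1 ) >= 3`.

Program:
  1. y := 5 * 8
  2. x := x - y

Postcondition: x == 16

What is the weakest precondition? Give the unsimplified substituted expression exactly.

post: x == 16
stmt 2: x := x - y  -- replace 1 occurrence(s) of x with (x - y)
  => ( x - y ) == 16
stmt 1: y := 5 * 8  -- replace 1 occurrence(s) of y with (5 * 8)
  => ( x - ( 5 * 8 ) ) == 16

Answer: ( x - ( 5 * 8 ) ) == 16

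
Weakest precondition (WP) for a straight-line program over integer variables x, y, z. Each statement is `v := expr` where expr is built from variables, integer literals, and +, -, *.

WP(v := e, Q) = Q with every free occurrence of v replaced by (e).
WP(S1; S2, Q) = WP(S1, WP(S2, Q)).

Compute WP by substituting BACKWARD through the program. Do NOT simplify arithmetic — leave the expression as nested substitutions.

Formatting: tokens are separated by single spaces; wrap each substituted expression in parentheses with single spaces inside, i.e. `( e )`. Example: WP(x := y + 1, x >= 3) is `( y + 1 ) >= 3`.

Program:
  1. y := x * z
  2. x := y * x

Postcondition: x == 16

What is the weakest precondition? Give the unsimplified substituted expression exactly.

Answer: ( ( x * z ) * x ) == 16

Derivation:
post: x == 16
stmt 2: x := y * x  -- replace 1 occurrence(s) of x with (y * x)
  => ( y * x ) == 16
stmt 1: y := x * z  -- replace 1 occurrence(s) of y with (x * z)
  => ( ( x * z ) * x ) == 16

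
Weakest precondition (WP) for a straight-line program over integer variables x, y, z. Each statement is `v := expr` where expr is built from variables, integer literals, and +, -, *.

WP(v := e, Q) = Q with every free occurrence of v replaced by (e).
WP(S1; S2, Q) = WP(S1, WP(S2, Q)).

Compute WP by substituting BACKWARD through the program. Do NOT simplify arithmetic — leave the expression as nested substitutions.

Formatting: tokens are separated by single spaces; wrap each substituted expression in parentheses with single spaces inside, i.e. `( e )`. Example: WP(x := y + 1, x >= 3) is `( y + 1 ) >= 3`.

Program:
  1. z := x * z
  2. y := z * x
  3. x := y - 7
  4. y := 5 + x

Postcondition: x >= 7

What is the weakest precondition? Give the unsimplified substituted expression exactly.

post: x >= 7
stmt 4: y := 5 + x  -- replace 0 occurrence(s) of y with (5 + x)
  => x >= 7
stmt 3: x := y - 7  -- replace 1 occurrence(s) of x with (y - 7)
  => ( y - 7 ) >= 7
stmt 2: y := z * x  -- replace 1 occurrence(s) of y with (z * x)
  => ( ( z * x ) - 7 ) >= 7
stmt 1: z := x * z  -- replace 1 occurrence(s) of z with (x * z)
  => ( ( ( x * z ) * x ) - 7 ) >= 7

Answer: ( ( ( x * z ) * x ) - 7 ) >= 7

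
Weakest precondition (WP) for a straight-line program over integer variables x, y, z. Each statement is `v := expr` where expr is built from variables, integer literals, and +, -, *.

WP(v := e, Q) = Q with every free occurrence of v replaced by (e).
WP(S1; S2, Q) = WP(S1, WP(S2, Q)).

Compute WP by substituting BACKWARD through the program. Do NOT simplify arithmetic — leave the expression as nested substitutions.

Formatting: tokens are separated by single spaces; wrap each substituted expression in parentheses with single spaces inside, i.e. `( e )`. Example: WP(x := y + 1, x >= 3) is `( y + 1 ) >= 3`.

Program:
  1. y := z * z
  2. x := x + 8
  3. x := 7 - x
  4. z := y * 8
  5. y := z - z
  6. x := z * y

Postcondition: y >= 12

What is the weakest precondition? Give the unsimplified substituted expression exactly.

post: y >= 12
stmt 6: x := z * y  -- replace 0 occurrence(s) of x with (z * y)
  => y >= 12
stmt 5: y := z - z  -- replace 1 occurrence(s) of y with (z - z)
  => ( z - z ) >= 12
stmt 4: z := y * 8  -- replace 2 occurrence(s) of z with (y * 8)
  => ( ( y * 8 ) - ( y * 8 ) ) >= 12
stmt 3: x := 7 - x  -- replace 0 occurrence(s) of x with (7 - x)
  => ( ( y * 8 ) - ( y * 8 ) ) >= 12
stmt 2: x := x + 8  -- replace 0 occurrence(s) of x with (x + 8)
  => ( ( y * 8 ) - ( y * 8 ) ) >= 12
stmt 1: y := z * z  -- replace 2 occurrence(s) of y with (z * z)
  => ( ( ( z * z ) * 8 ) - ( ( z * z ) * 8 ) ) >= 12

Answer: ( ( ( z * z ) * 8 ) - ( ( z * z ) * 8 ) ) >= 12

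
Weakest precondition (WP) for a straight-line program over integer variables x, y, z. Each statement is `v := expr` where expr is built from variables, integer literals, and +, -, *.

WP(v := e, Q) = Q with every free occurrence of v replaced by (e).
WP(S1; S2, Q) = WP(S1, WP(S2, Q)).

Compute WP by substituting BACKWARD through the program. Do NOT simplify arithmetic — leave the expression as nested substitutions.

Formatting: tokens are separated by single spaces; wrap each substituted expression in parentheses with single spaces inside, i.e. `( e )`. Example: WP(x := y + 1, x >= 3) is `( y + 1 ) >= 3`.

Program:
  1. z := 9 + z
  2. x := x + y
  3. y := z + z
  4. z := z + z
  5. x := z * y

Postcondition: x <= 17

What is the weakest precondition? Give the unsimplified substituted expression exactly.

post: x <= 17
stmt 5: x := z * y  -- replace 1 occurrence(s) of x with (z * y)
  => ( z * y ) <= 17
stmt 4: z := z + z  -- replace 1 occurrence(s) of z with (z + z)
  => ( ( z + z ) * y ) <= 17
stmt 3: y := z + z  -- replace 1 occurrence(s) of y with (z + z)
  => ( ( z + z ) * ( z + z ) ) <= 17
stmt 2: x := x + y  -- replace 0 occurrence(s) of x with (x + y)
  => ( ( z + z ) * ( z + z ) ) <= 17
stmt 1: z := 9 + z  -- replace 4 occurrence(s) of z with (9 + z)
  => ( ( ( 9 + z ) + ( 9 + z ) ) * ( ( 9 + z ) + ( 9 + z ) ) ) <= 17

Answer: ( ( ( 9 + z ) + ( 9 + z ) ) * ( ( 9 + z ) + ( 9 + z ) ) ) <= 17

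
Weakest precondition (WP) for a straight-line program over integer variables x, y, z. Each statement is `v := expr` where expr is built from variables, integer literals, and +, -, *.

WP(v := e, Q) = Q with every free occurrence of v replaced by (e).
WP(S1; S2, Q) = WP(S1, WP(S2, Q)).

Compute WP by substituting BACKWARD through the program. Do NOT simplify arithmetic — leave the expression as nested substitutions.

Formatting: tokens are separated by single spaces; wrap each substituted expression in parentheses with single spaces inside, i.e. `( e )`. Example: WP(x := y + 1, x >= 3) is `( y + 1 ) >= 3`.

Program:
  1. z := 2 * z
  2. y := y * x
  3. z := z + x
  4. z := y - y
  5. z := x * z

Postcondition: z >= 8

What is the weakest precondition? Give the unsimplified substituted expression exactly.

Answer: ( x * ( ( y * x ) - ( y * x ) ) ) >= 8

Derivation:
post: z >= 8
stmt 5: z := x * z  -- replace 1 occurrence(s) of z with (x * z)
  => ( x * z ) >= 8
stmt 4: z := y - y  -- replace 1 occurrence(s) of z with (y - y)
  => ( x * ( y - y ) ) >= 8
stmt 3: z := z + x  -- replace 0 occurrence(s) of z with (z + x)
  => ( x * ( y - y ) ) >= 8
stmt 2: y := y * x  -- replace 2 occurrence(s) of y with (y * x)
  => ( x * ( ( y * x ) - ( y * x ) ) ) >= 8
stmt 1: z := 2 * z  -- replace 0 occurrence(s) of z with (2 * z)
  => ( x * ( ( y * x ) - ( y * x ) ) ) >= 8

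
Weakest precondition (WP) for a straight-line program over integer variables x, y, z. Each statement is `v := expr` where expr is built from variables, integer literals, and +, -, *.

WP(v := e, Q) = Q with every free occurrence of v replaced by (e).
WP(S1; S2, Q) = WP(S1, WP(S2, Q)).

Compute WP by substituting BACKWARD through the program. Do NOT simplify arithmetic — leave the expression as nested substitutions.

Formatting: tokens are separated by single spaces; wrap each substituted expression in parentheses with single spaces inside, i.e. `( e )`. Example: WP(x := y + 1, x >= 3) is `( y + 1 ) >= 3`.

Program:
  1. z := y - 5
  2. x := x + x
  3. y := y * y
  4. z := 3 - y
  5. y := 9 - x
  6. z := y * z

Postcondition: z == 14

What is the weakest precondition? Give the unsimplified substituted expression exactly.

post: z == 14
stmt 6: z := y * z  -- replace 1 occurrence(s) of z with (y * z)
  => ( y * z ) == 14
stmt 5: y := 9 - x  -- replace 1 occurrence(s) of y with (9 - x)
  => ( ( 9 - x ) * z ) == 14
stmt 4: z := 3 - y  -- replace 1 occurrence(s) of z with (3 - y)
  => ( ( 9 - x ) * ( 3 - y ) ) == 14
stmt 3: y := y * y  -- replace 1 occurrence(s) of y with (y * y)
  => ( ( 9 - x ) * ( 3 - ( y * y ) ) ) == 14
stmt 2: x := x + x  -- replace 1 occurrence(s) of x with (x + x)
  => ( ( 9 - ( x + x ) ) * ( 3 - ( y * y ) ) ) == 14
stmt 1: z := y - 5  -- replace 0 occurrence(s) of z with (y - 5)
  => ( ( 9 - ( x + x ) ) * ( 3 - ( y * y ) ) ) == 14

Answer: ( ( 9 - ( x + x ) ) * ( 3 - ( y * y ) ) ) == 14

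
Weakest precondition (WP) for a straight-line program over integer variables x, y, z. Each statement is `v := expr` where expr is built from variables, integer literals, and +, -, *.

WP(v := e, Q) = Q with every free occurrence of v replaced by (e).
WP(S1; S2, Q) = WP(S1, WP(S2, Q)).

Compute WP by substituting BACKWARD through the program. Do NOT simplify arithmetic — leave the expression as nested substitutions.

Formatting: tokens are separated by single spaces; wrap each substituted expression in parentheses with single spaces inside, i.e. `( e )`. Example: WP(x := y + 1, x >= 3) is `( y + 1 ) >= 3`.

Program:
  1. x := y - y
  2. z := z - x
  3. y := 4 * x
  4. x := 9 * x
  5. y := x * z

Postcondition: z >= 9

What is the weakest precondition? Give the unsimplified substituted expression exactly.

post: z >= 9
stmt 5: y := x * z  -- replace 0 occurrence(s) of y with (x * z)
  => z >= 9
stmt 4: x := 9 * x  -- replace 0 occurrence(s) of x with (9 * x)
  => z >= 9
stmt 3: y := 4 * x  -- replace 0 occurrence(s) of y with (4 * x)
  => z >= 9
stmt 2: z := z - x  -- replace 1 occurrence(s) of z with (z - x)
  => ( z - x ) >= 9
stmt 1: x := y - y  -- replace 1 occurrence(s) of x with (y - y)
  => ( z - ( y - y ) ) >= 9

Answer: ( z - ( y - y ) ) >= 9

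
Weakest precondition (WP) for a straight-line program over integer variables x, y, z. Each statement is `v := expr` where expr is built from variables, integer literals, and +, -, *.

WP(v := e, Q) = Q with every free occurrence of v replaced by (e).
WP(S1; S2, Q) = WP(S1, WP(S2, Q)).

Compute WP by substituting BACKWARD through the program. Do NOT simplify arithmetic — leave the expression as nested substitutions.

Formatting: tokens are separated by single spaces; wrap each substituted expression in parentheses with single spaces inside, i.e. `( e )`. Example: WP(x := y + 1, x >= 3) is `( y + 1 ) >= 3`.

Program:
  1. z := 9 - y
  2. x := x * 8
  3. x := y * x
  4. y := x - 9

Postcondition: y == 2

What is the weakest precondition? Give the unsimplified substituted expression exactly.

post: y == 2
stmt 4: y := x - 9  -- replace 1 occurrence(s) of y with (x - 9)
  => ( x - 9 ) == 2
stmt 3: x := y * x  -- replace 1 occurrence(s) of x with (y * x)
  => ( ( y * x ) - 9 ) == 2
stmt 2: x := x * 8  -- replace 1 occurrence(s) of x with (x * 8)
  => ( ( y * ( x * 8 ) ) - 9 ) == 2
stmt 1: z := 9 - y  -- replace 0 occurrence(s) of z with (9 - y)
  => ( ( y * ( x * 8 ) ) - 9 ) == 2

Answer: ( ( y * ( x * 8 ) ) - 9 ) == 2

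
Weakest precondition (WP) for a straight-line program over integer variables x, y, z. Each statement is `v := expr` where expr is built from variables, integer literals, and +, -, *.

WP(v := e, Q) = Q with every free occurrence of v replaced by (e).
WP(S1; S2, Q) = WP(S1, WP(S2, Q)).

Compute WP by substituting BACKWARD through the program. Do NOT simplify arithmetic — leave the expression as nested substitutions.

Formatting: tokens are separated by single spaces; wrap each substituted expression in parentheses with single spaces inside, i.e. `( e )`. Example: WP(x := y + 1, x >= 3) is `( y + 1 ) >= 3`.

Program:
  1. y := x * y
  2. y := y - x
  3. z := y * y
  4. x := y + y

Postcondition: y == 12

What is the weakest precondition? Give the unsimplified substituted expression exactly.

post: y == 12
stmt 4: x := y + y  -- replace 0 occurrence(s) of x with (y + y)
  => y == 12
stmt 3: z := y * y  -- replace 0 occurrence(s) of z with (y * y)
  => y == 12
stmt 2: y := y - x  -- replace 1 occurrence(s) of y with (y - x)
  => ( y - x ) == 12
stmt 1: y := x * y  -- replace 1 occurrence(s) of y with (x * y)
  => ( ( x * y ) - x ) == 12

Answer: ( ( x * y ) - x ) == 12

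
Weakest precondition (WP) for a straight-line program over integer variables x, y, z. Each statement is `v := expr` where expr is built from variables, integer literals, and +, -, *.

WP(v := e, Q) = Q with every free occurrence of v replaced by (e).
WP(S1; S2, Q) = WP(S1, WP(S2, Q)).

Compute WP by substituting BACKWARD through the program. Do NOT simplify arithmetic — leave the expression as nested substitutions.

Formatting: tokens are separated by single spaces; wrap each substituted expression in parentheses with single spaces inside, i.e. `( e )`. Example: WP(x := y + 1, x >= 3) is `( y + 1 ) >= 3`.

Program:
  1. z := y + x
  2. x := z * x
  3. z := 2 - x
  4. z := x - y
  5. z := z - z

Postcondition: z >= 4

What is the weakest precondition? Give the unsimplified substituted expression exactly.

Answer: ( ( ( ( y + x ) * x ) - y ) - ( ( ( y + x ) * x ) - y ) ) >= 4

Derivation:
post: z >= 4
stmt 5: z := z - z  -- replace 1 occurrence(s) of z with (z - z)
  => ( z - z ) >= 4
stmt 4: z := x - y  -- replace 2 occurrence(s) of z with (x - y)
  => ( ( x - y ) - ( x - y ) ) >= 4
stmt 3: z := 2 - x  -- replace 0 occurrence(s) of z with (2 - x)
  => ( ( x - y ) - ( x - y ) ) >= 4
stmt 2: x := z * x  -- replace 2 occurrence(s) of x with (z * x)
  => ( ( ( z * x ) - y ) - ( ( z * x ) - y ) ) >= 4
stmt 1: z := y + x  -- replace 2 occurrence(s) of z with (y + x)
  => ( ( ( ( y + x ) * x ) - y ) - ( ( ( y + x ) * x ) - y ) ) >= 4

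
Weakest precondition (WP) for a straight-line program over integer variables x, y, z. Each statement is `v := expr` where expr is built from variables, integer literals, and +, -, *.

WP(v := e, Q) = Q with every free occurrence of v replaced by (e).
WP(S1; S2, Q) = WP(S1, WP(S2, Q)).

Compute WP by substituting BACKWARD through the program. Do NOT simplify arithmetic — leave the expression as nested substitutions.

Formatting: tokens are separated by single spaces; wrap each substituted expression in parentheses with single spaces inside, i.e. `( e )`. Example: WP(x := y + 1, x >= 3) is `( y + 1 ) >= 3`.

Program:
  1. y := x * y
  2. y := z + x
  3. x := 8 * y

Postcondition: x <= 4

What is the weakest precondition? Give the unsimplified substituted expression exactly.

Answer: ( 8 * ( z + x ) ) <= 4

Derivation:
post: x <= 4
stmt 3: x := 8 * y  -- replace 1 occurrence(s) of x with (8 * y)
  => ( 8 * y ) <= 4
stmt 2: y := z + x  -- replace 1 occurrence(s) of y with (z + x)
  => ( 8 * ( z + x ) ) <= 4
stmt 1: y := x * y  -- replace 0 occurrence(s) of y with (x * y)
  => ( 8 * ( z + x ) ) <= 4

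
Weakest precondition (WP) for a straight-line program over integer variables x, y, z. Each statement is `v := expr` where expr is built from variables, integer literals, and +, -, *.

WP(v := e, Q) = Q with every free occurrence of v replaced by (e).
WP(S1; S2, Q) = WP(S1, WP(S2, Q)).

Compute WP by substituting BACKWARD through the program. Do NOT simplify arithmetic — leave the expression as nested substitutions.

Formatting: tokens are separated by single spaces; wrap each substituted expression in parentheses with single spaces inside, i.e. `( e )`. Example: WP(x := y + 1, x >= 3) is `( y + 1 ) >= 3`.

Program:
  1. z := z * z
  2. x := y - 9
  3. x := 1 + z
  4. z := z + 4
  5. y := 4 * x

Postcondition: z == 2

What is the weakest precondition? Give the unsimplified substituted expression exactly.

Answer: ( ( z * z ) + 4 ) == 2

Derivation:
post: z == 2
stmt 5: y := 4 * x  -- replace 0 occurrence(s) of y with (4 * x)
  => z == 2
stmt 4: z := z + 4  -- replace 1 occurrence(s) of z with (z + 4)
  => ( z + 4 ) == 2
stmt 3: x := 1 + z  -- replace 0 occurrence(s) of x with (1 + z)
  => ( z + 4 ) == 2
stmt 2: x := y - 9  -- replace 0 occurrence(s) of x with (y - 9)
  => ( z + 4 ) == 2
stmt 1: z := z * z  -- replace 1 occurrence(s) of z with (z * z)
  => ( ( z * z ) + 4 ) == 2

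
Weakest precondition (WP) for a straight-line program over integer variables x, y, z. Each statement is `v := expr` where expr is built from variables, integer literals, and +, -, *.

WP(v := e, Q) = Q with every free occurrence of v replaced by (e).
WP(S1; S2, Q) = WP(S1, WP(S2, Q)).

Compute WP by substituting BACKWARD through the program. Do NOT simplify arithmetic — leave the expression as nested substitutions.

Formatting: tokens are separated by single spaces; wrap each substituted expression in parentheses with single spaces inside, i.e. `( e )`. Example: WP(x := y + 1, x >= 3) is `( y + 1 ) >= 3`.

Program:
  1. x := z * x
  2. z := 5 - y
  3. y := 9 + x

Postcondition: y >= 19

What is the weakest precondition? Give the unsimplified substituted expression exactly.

Answer: ( 9 + ( z * x ) ) >= 19

Derivation:
post: y >= 19
stmt 3: y := 9 + x  -- replace 1 occurrence(s) of y with (9 + x)
  => ( 9 + x ) >= 19
stmt 2: z := 5 - y  -- replace 0 occurrence(s) of z with (5 - y)
  => ( 9 + x ) >= 19
stmt 1: x := z * x  -- replace 1 occurrence(s) of x with (z * x)
  => ( 9 + ( z * x ) ) >= 19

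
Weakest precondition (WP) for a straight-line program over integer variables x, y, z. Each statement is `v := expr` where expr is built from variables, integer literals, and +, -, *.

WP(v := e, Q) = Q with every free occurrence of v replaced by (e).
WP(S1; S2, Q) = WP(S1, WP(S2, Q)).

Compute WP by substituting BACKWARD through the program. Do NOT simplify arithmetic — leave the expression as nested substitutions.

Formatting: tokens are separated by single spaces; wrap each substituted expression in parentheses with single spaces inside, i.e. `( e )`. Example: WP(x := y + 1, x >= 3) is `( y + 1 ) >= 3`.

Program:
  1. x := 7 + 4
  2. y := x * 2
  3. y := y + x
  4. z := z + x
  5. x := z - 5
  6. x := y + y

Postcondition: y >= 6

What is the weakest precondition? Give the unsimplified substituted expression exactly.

post: y >= 6
stmt 6: x := y + y  -- replace 0 occurrence(s) of x with (y + y)
  => y >= 6
stmt 5: x := z - 5  -- replace 0 occurrence(s) of x with (z - 5)
  => y >= 6
stmt 4: z := z + x  -- replace 0 occurrence(s) of z with (z + x)
  => y >= 6
stmt 3: y := y + x  -- replace 1 occurrence(s) of y with (y + x)
  => ( y + x ) >= 6
stmt 2: y := x * 2  -- replace 1 occurrence(s) of y with (x * 2)
  => ( ( x * 2 ) + x ) >= 6
stmt 1: x := 7 + 4  -- replace 2 occurrence(s) of x with (7 + 4)
  => ( ( ( 7 + 4 ) * 2 ) + ( 7 + 4 ) ) >= 6

Answer: ( ( ( 7 + 4 ) * 2 ) + ( 7 + 4 ) ) >= 6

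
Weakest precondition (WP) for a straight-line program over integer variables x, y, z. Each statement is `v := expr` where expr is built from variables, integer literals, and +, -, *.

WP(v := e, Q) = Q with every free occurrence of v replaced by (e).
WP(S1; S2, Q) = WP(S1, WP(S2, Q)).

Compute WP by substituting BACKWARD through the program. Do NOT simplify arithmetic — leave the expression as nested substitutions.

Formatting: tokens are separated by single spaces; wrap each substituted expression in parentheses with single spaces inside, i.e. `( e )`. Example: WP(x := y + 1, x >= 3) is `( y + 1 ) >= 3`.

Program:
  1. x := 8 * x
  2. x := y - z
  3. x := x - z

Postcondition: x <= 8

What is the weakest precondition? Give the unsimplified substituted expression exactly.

Answer: ( ( y - z ) - z ) <= 8

Derivation:
post: x <= 8
stmt 3: x := x - z  -- replace 1 occurrence(s) of x with (x - z)
  => ( x - z ) <= 8
stmt 2: x := y - z  -- replace 1 occurrence(s) of x with (y - z)
  => ( ( y - z ) - z ) <= 8
stmt 1: x := 8 * x  -- replace 0 occurrence(s) of x with (8 * x)
  => ( ( y - z ) - z ) <= 8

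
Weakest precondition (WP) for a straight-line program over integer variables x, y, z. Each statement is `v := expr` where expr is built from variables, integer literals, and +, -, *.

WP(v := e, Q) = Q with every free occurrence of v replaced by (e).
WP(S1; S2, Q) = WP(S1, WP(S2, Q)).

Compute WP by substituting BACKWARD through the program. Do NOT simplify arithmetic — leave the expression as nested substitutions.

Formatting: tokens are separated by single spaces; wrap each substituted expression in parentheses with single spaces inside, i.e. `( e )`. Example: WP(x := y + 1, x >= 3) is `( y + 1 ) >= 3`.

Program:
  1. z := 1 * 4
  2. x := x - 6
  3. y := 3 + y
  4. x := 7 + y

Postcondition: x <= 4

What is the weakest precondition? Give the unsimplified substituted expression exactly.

post: x <= 4
stmt 4: x := 7 + y  -- replace 1 occurrence(s) of x with (7 + y)
  => ( 7 + y ) <= 4
stmt 3: y := 3 + y  -- replace 1 occurrence(s) of y with (3 + y)
  => ( 7 + ( 3 + y ) ) <= 4
stmt 2: x := x - 6  -- replace 0 occurrence(s) of x with (x - 6)
  => ( 7 + ( 3 + y ) ) <= 4
stmt 1: z := 1 * 4  -- replace 0 occurrence(s) of z with (1 * 4)
  => ( 7 + ( 3 + y ) ) <= 4

Answer: ( 7 + ( 3 + y ) ) <= 4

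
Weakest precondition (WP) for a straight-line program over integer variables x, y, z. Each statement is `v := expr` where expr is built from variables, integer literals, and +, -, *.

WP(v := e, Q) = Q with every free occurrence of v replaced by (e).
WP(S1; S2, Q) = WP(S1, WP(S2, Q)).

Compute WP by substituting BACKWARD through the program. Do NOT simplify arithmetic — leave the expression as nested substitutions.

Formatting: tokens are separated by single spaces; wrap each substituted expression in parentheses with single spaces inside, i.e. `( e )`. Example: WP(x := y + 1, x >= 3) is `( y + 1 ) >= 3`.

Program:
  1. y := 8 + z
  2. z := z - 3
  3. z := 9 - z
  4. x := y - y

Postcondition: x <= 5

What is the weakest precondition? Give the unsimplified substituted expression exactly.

Answer: ( ( 8 + z ) - ( 8 + z ) ) <= 5

Derivation:
post: x <= 5
stmt 4: x := y - y  -- replace 1 occurrence(s) of x with (y - y)
  => ( y - y ) <= 5
stmt 3: z := 9 - z  -- replace 0 occurrence(s) of z with (9 - z)
  => ( y - y ) <= 5
stmt 2: z := z - 3  -- replace 0 occurrence(s) of z with (z - 3)
  => ( y - y ) <= 5
stmt 1: y := 8 + z  -- replace 2 occurrence(s) of y with (8 + z)
  => ( ( 8 + z ) - ( 8 + z ) ) <= 5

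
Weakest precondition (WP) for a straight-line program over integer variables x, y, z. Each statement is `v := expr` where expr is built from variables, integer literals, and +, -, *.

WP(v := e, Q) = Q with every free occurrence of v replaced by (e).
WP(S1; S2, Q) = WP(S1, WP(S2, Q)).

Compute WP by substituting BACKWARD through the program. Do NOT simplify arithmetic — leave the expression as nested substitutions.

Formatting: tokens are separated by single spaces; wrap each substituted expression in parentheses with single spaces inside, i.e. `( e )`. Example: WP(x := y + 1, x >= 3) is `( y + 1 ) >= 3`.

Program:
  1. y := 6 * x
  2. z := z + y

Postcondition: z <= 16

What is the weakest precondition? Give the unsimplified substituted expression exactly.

Answer: ( z + ( 6 * x ) ) <= 16

Derivation:
post: z <= 16
stmt 2: z := z + y  -- replace 1 occurrence(s) of z with (z + y)
  => ( z + y ) <= 16
stmt 1: y := 6 * x  -- replace 1 occurrence(s) of y with (6 * x)
  => ( z + ( 6 * x ) ) <= 16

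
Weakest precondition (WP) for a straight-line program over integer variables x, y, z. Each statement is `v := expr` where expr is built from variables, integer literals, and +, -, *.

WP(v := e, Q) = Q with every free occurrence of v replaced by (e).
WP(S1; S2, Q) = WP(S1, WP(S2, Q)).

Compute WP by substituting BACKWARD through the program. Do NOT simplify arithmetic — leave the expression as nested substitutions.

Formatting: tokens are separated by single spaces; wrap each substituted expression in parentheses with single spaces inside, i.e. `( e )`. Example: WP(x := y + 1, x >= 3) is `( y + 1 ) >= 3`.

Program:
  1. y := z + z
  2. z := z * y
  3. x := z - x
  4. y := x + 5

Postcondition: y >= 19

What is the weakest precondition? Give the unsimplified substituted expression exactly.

Answer: ( ( ( z * ( z + z ) ) - x ) + 5 ) >= 19

Derivation:
post: y >= 19
stmt 4: y := x + 5  -- replace 1 occurrence(s) of y with (x + 5)
  => ( x + 5 ) >= 19
stmt 3: x := z - x  -- replace 1 occurrence(s) of x with (z - x)
  => ( ( z - x ) + 5 ) >= 19
stmt 2: z := z * y  -- replace 1 occurrence(s) of z with (z * y)
  => ( ( ( z * y ) - x ) + 5 ) >= 19
stmt 1: y := z + z  -- replace 1 occurrence(s) of y with (z + z)
  => ( ( ( z * ( z + z ) ) - x ) + 5 ) >= 19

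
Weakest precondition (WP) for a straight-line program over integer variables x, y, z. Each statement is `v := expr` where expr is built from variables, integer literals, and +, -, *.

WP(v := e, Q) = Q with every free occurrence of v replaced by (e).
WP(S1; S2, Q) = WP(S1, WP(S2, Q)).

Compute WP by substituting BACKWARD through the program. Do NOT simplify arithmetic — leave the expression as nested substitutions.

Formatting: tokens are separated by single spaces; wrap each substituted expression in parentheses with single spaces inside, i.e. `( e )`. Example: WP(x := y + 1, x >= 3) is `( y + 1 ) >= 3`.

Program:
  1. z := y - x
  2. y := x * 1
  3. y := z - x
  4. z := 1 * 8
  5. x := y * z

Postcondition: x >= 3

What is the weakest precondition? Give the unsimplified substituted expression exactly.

post: x >= 3
stmt 5: x := y * z  -- replace 1 occurrence(s) of x with (y * z)
  => ( y * z ) >= 3
stmt 4: z := 1 * 8  -- replace 1 occurrence(s) of z with (1 * 8)
  => ( y * ( 1 * 8 ) ) >= 3
stmt 3: y := z - x  -- replace 1 occurrence(s) of y with (z - x)
  => ( ( z - x ) * ( 1 * 8 ) ) >= 3
stmt 2: y := x * 1  -- replace 0 occurrence(s) of y with (x * 1)
  => ( ( z - x ) * ( 1 * 8 ) ) >= 3
stmt 1: z := y - x  -- replace 1 occurrence(s) of z with (y - x)
  => ( ( ( y - x ) - x ) * ( 1 * 8 ) ) >= 3

Answer: ( ( ( y - x ) - x ) * ( 1 * 8 ) ) >= 3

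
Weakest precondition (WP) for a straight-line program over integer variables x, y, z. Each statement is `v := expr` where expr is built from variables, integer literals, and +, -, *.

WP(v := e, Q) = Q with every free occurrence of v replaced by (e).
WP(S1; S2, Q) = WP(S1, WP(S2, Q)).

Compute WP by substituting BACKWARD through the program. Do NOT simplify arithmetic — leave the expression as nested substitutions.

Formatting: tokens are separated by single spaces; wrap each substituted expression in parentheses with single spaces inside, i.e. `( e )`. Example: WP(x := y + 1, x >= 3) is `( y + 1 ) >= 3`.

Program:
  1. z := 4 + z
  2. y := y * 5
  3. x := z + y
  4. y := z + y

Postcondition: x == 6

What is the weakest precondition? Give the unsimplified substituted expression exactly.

Answer: ( ( 4 + z ) + ( y * 5 ) ) == 6

Derivation:
post: x == 6
stmt 4: y := z + y  -- replace 0 occurrence(s) of y with (z + y)
  => x == 6
stmt 3: x := z + y  -- replace 1 occurrence(s) of x with (z + y)
  => ( z + y ) == 6
stmt 2: y := y * 5  -- replace 1 occurrence(s) of y with (y * 5)
  => ( z + ( y * 5 ) ) == 6
stmt 1: z := 4 + z  -- replace 1 occurrence(s) of z with (4 + z)
  => ( ( 4 + z ) + ( y * 5 ) ) == 6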